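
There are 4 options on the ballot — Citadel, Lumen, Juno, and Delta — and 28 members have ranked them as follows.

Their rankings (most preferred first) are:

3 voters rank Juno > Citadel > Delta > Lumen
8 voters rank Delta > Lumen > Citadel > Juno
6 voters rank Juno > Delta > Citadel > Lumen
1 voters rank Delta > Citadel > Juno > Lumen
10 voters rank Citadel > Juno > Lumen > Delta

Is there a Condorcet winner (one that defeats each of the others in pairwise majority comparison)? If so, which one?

Head-to-head results (28 voters total):
Citadel vs Lumen: Citadel wins 20–8.
Citadel vs Juno: Citadel wins 19–9.
Citadel vs Delta: Delta wins 15–13.
Lumen vs Juno: Juno wins 20–8.
Lumen vs Delta: Delta wins 18–10.
Juno vs Delta: Juno wins 19–9.
No candidate beats all others: Citadel beats Juno beats Delta beats Citadel, a majority cycle.

None — there is no Condorcet winner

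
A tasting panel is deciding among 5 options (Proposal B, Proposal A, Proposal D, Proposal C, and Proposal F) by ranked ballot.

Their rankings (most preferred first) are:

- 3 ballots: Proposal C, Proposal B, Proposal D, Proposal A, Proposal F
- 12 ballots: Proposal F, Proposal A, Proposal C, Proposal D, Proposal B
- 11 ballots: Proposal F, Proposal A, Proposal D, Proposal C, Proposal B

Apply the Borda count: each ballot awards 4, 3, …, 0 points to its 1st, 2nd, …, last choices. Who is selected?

Proposal F

Borda scores:
  Proposal B: 3·3 + 12·0 + 11·0 = 9
  Proposal A: 3·1 + 12·3 + 11·3 = 72
  Proposal D: 3·2 + 12·1 + 11·2 = 40
  Proposal C: 3·4 + 12·2 + 11·1 = 47
  Proposal F: 3·0 + 12·4 + 11·4 = 92
Proposal F has the highest total.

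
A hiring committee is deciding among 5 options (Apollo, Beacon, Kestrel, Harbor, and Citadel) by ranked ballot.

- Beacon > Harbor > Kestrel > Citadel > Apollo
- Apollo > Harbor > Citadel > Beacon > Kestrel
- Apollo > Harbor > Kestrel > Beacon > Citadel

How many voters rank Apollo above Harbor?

Ballots ranking Apollo above Harbor: 2.
Ballots ranking Harbor above Apollo: 1.
So 2 of 3 voters prefer Apollo to Harbor.

2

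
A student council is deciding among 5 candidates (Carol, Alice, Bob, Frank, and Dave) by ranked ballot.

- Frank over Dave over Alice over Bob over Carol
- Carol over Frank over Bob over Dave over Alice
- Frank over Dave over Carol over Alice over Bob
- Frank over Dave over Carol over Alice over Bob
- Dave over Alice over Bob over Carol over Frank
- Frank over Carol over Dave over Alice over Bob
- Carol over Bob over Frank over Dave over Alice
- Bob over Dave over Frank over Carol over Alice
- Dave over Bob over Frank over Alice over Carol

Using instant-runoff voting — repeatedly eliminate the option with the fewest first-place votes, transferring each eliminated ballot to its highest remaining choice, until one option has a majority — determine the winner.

Round 1: Frank 4, Carol 2, Dave 2, Bob 1, Alice 0. Alice has the fewest and is eliminated.
Round 2: Frank 4, Carol 2, Dave 2, Bob 1. Bob has the fewest and is eliminated.
Round 3: Frank 4, Dave 3, Carol 2. Carol has the fewest and is eliminated.
Round 4: Frank 6, Dave 3. Frank has a majority.

Frank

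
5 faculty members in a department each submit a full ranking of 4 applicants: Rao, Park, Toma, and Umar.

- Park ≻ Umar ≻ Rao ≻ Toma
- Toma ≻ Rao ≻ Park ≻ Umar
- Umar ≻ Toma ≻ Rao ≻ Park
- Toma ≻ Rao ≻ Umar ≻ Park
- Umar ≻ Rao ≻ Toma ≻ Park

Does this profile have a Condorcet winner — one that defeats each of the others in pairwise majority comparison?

Yes

Head-to-head results (5 voters total):
Rao vs Park: Rao wins 4–1.
Rao vs Toma: Toma wins 3–2.
Rao vs Umar: Umar wins 3–2.
Park vs Toma: Toma wins 4–1.
Park vs Umar: Umar wins 3–2.
Toma vs Umar: Umar wins 3–2.
Umar beats each rival — Rao (3–2), Park (3–2), Toma (3–2) — so Umar is the Condorcet winner.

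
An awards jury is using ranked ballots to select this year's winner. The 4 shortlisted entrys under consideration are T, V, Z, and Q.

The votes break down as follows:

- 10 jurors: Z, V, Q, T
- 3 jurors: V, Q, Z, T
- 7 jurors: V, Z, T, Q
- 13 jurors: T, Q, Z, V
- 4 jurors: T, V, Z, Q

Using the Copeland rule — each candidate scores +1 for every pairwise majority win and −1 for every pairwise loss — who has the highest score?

Z

Pairwise results:
  T vs V: V wins 20–17.
  T vs Z: Z wins 20–17.
  T vs Q: T wins 24–13.
  V vs Z: Z wins 23–14.
  V vs Q: V wins 24–13.
  Z vs Q: Z wins 21–16.
Copeland scores (wins − losses):
  T: 1 − 2 = -1
  V: 2 − 1 = 1
  Z: 3 − 0 = 3
  Q: 0 − 3 = -3
Z has the best Copeland score.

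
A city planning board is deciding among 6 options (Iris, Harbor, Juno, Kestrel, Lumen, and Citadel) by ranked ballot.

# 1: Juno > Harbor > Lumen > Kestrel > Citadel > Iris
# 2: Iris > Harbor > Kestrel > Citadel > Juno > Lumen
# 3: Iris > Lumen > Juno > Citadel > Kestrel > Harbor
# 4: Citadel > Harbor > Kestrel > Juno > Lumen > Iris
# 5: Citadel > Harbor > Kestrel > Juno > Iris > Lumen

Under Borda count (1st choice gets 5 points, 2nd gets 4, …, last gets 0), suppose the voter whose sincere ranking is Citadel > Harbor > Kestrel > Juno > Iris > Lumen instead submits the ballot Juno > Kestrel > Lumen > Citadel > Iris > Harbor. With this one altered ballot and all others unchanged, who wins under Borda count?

Juno

Borda totals with the altered ballot: Iris 11, Harbor 12, Juno 16, Kestrel 13, Lumen 11, Citadel 12.
The switch changes the winner from Harbor to Juno.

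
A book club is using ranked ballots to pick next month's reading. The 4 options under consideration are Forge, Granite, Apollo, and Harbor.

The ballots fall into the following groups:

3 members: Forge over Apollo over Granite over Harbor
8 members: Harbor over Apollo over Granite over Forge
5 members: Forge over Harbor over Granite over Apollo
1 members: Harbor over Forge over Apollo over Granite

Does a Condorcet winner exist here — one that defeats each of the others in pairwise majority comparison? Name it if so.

Head-to-head results (17 voters total):
Forge vs Granite: Forge wins 9–8.
Forge vs Apollo: Forge wins 9–8.
Forge vs Harbor: Harbor wins 9–8.
Granite vs Apollo: Apollo wins 12–5.
Granite vs Harbor: Harbor wins 14–3.
Apollo vs Harbor: Harbor wins 14–3.
Harbor beats each rival — Forge (9–8), Granite (14–3), Apollo (14–3) — so Harbor is the Condorcet winner.

Harbor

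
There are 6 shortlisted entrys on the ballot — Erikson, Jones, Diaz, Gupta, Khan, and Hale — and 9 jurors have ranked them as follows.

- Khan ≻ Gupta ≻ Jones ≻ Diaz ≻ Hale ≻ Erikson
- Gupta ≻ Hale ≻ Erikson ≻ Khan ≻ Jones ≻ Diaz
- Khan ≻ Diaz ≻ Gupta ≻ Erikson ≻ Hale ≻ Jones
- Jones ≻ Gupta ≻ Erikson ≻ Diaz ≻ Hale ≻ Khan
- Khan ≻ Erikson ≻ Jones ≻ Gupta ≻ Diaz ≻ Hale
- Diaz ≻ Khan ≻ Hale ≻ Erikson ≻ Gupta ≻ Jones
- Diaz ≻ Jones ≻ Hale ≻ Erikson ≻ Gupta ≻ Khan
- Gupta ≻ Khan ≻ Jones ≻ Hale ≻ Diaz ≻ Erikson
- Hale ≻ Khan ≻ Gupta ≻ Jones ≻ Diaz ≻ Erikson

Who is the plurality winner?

First-place vote totals:
  Erikson: 0
  Jones: 1
  Diaz: 2
  Gupta: 2
  Khan: 3
  Hale: 1
Khan has the most first-place votes.

Khan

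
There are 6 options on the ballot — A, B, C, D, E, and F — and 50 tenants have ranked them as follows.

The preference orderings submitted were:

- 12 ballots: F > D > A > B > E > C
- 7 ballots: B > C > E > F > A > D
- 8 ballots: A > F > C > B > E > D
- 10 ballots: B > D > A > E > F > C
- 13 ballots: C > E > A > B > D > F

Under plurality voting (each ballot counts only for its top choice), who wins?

First-place vote totals:
  A: 8
  B: 17
  C: 13
  D: 0
  E: 0
  F: 12
B has the most first-place votes.

B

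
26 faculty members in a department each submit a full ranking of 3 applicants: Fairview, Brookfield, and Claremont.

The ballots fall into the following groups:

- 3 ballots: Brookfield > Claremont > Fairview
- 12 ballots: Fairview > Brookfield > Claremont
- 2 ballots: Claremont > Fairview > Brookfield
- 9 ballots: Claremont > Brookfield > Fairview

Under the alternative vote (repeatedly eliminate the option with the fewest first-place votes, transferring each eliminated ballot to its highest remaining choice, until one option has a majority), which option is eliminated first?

Round 1: Fairview 12, Claremont 11, Brookfield 3. Brookfield has the fewest and is eliminated.
Round 2: Claremont 14, Fairview 12. Claremont has a majority.

Brookfield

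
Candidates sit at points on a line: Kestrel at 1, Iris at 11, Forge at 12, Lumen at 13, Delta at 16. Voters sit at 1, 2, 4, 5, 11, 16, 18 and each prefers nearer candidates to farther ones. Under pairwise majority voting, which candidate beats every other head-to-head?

Kestrel

With single-peaked preferences on a line, the Condorcet winner is the candidate closest to the median voter.
The median voter (position 5) is closest to Kestrel at 1.
Check: Kestrel vs Delta — voters closer to Kestrel: 4 of 7.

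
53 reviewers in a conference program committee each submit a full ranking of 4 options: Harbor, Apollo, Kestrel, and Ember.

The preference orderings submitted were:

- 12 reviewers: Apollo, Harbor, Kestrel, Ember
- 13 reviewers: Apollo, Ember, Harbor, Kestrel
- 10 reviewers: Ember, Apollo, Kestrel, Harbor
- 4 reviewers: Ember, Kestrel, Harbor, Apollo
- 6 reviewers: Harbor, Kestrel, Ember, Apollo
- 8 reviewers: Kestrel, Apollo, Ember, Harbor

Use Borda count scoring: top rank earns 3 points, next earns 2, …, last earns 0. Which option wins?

Borda scores:
  Harbor: 12·2 + 13·1 + 10·0 + 4·1 + 6·3 + 8·0 = 59
  Apollo: 12·3 + 13·3 + 10·2 + 4·0 + 6·0 + 8·2 = 111
  Kestrel: 12·1 + 13·0 + 10·1 + 4·2 + 6·2 + 8·3 = 66
  Ember: 12·0 + 13·2 + 10·3 + 4·3 + 6·1 + 8·1 = 82
Apollo has the highest total.

Apollo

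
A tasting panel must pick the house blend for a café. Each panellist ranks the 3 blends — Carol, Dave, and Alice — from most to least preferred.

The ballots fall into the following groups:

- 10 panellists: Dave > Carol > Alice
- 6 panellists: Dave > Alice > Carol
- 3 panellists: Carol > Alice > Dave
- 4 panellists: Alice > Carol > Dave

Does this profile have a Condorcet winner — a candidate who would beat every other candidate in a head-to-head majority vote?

Yes

Head-to-head results (23 voters total):
Carol vs Dave: Dave wins 16–7.
Carol vs Alice: Carol wins 13–10.
Dave vs Alice: Dave wins 16–7.
Dave beats each rival — Carol (16–7), Alice (16–7) — so Dave is the Condorcet winner.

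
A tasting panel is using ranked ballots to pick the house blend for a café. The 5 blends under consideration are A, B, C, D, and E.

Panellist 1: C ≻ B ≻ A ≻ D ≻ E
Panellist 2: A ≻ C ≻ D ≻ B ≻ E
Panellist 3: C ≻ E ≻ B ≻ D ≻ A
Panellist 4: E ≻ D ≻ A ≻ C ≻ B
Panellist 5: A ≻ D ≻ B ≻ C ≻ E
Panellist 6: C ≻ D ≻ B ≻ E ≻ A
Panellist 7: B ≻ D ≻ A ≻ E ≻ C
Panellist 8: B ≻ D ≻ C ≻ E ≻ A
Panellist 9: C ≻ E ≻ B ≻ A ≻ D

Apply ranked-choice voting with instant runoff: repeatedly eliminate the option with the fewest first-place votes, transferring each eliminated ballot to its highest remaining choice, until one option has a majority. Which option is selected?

C

Round 1: C 4, A 2, B 2, E 1, D 0. D has the fewest and is eliminated.
Round 2: C 4, A 2, B 2, E 1. E has the fewest and is eliminated.
Round 3: C 4, A 3, B 2. B has the fewest and is eliminated.
Round 4: C 5, A 4. C has a majority.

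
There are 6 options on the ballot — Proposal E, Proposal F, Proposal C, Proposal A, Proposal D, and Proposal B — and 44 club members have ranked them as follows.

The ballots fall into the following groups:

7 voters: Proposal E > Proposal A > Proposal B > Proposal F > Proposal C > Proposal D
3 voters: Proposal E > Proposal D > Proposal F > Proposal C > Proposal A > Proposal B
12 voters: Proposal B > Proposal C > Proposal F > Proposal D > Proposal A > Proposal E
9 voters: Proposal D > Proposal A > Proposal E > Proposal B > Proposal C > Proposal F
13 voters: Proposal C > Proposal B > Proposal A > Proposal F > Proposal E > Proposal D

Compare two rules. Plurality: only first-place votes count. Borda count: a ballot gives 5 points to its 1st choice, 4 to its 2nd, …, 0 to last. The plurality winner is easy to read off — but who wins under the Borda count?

Proposal B

Plurality first-place counts: Proposal E 10, Proposal F 0, Proposal C 13, Proposal A 0, Proposal D 9, Proposal B 12 → Proposal C.
Borda totals: Proposal E 90, Proposal F 85, Proposal C 135, Proposal A 118, Proposal D 81, Proposal B 151 → Proposal B.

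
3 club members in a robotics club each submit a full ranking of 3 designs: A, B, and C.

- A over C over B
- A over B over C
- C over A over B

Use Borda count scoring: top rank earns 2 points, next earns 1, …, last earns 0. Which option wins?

A

Borda scores:
  A: 2 + 2 + 1 = 5
  B: 0 + 1 + 0 = 1
  C: 1 + 0 + 2 = 3
A has the highest total.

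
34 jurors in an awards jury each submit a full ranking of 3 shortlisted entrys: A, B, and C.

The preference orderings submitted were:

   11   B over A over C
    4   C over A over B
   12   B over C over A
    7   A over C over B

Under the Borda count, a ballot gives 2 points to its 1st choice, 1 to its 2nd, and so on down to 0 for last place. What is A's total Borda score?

29

Borda scores:
  A: 11·1 + 4·1 + 12·0 + 7·2 = 29
  B: 11·2 + 4·0 + 12·2 + 7·0 = 46
  C: 11·0 + 4·2 + 12·1 + 7·1 = 27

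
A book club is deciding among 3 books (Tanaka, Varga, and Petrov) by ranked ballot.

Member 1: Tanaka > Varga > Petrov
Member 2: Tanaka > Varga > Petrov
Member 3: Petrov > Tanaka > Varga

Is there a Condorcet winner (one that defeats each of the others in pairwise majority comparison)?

Head-to-head results (3 voters total):
Tanaka vs Varga: Tanaka wins 3–0.
Tanaka vs Petrov: Tanaka wins 2–1.
Varga vs Petrov: Varga wins 2–1.
Tanaka beats each rival — Varga (3–0), Petrov (2–1) — so Tanaka is the Condorcet winner.

Yes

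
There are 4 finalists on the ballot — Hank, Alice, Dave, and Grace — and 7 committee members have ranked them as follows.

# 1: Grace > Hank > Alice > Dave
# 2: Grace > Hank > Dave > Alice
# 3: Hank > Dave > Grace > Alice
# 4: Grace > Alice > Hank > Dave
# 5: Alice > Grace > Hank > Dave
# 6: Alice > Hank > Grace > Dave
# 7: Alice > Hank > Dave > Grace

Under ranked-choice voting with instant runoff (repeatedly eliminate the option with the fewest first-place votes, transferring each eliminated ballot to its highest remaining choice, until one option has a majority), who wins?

Grace

Round 1: Alice 3, Grace 3, Hank 1, Dave 0. Dave has the fewest and is eliminated.
Round 2: Alice 3, Grace 3, Hank 1. Hank has the fewest and is eliminated.
Round 3: Grace 4, Alice 3. Grace has a majority.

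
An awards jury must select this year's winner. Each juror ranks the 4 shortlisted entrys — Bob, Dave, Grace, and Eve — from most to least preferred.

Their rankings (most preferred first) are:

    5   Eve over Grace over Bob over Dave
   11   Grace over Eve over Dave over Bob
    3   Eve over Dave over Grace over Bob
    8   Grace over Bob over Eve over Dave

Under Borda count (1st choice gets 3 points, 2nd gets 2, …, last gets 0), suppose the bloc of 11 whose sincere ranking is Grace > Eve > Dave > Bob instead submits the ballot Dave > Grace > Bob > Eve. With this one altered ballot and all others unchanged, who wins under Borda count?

Borda totals with the altered ballot: Bob 32, Dave 39, Grace 59, Eve 32.
The winner is unchanged: still Grace.

Grace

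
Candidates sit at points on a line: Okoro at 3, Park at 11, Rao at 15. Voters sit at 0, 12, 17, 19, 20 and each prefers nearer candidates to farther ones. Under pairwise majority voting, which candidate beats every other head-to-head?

With single-peaked preferences on a line, the Condorcet winner is the candidate closest to the median voter.
The median voter (position 17) is closest to Rao at 15.
Check: Rao vs Okoro — voters closer to Rao: 4 of 5.

Rao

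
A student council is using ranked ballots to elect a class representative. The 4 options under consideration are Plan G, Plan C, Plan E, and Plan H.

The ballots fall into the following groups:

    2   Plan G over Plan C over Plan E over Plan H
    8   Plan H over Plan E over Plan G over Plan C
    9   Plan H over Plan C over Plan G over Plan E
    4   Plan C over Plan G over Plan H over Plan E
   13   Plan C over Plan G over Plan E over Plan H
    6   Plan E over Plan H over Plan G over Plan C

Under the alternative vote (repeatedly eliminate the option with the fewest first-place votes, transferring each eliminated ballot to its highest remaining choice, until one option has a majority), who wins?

Round 1: Plan C 17, Plan H 17, Plan E 6, Plan G 2. Plan G has the fewest and is eliminated.
Round 2: Plan C 19, Plan H 17, Plan E 6. Plan E has the fewest and is eliminated.
Round 3: Plan H 23, Plan C 19. Plan H has a majority.

Plan H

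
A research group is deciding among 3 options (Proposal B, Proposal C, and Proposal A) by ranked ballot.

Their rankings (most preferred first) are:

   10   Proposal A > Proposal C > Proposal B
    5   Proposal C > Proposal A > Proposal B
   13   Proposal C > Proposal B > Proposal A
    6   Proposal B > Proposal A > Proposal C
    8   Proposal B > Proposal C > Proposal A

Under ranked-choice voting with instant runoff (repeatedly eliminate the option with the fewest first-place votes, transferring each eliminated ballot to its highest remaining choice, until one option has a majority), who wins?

Round 1: Proposal C 18, Proposal B 14, Proposal A 10. Proposal A has the fewest and is eliminated.
Round 2: Proposal C 28, Proposal B 14. Proposal C has a majority.

Proposal C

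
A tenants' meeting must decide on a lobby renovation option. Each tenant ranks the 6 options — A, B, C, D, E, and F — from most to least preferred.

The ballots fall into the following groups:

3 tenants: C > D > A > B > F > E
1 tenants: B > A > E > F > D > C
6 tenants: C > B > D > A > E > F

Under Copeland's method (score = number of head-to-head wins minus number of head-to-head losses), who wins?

Pairwise results:
  A vs B: B wins 7–3.
  A vs C: C wins 9–1.
  A vs D: D wins 9–1.
  A vs E: A wins 10–0.
  A vs F: A wins 10–0.
  B vs C: C wins 9–1.
  B vs D: B wins 7–3.
  B vs E: B wins 10–0.
  B vs F: B wins 10–0.
  C vs D: C wins 9–1.
  C vs E: C wins 9–1.
  C vs F: C wins 9–1.
  D vs E: D wins 9–1.
  D vs F: D wins 9–1.
  E vs F: E wins 7–3.
Copeland scores (wins − losses):
  A: 2 − 3 = -1
  B: 4 − 1 = 3
  C: 5 − 0 = 5
  D: 3 − 2 = 1
  E: 1 − 4 = -3
  F: 0 − 5 = -5
C has the best Copeland score.

C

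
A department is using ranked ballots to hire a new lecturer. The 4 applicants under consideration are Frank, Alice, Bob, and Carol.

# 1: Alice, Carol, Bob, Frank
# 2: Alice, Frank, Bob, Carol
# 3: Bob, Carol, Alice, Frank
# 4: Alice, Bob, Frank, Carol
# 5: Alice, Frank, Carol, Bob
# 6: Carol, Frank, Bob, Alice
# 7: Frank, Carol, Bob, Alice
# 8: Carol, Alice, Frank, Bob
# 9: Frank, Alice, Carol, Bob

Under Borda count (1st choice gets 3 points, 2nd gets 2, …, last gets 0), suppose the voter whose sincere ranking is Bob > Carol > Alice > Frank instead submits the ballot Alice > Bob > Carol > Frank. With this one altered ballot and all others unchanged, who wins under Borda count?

Alice

Borda totals with the altered ballot: Frank 14, Alice 19, Bob 8, Carol 13.
The winner is unchanged: still Alice.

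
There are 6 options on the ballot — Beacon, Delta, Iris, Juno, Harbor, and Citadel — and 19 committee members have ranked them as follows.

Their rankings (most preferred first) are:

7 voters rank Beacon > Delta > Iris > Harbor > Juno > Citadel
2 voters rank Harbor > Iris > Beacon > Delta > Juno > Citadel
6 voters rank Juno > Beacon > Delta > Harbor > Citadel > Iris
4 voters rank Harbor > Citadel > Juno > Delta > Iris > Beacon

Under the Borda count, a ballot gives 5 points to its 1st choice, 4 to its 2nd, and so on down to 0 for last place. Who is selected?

Borda scores:
  Beacon: 7·5 + 2·3 + 6·4 + 4·0 = 65
  Delta: 7·4 + 2·2 + 6·3 + 4·2 = 58
  Iris: 7·3 + 2·4 + 6·0 + 4·1 = 33
  Juno: 7·1 + 2·1 + 6·5 + 4·3 = 51
  Harbor: 7·2 + 2·5 + 6·2 + 4·5 = 56
  Citadel: 7·0 + 2·0 + 6·1 + 4·4 = 22
Beacon has the highest total.

Beacon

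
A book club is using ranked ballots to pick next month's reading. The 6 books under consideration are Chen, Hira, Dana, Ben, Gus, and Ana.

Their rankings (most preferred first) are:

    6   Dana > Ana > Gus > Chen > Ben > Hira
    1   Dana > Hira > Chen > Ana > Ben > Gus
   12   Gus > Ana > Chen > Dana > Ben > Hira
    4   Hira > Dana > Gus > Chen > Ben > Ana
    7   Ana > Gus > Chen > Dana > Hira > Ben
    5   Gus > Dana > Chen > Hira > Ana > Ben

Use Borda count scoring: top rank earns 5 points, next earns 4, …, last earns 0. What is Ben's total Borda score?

Borda scores:
  Chen: 6·2 + 3 + 12·3 + 4·2 + 7·3 + 5·3 = 95
  Hira: 6·0 + 4 + 12·0 + 4·5 + 7·1 + 5·2 = 41
  Dana: 6·5 + 5 + 12·2 + 4·4 + 7·2 + 5·4 = 109
  Ben: 6·1 + 1 + 12·1 + 4·1 + 7·0 + 5·0 = 23
  Gus: 6·3 + 0 + 12·5 + 4·3 + 7·4 + 5·5 = 143
  Ana: 6·4 + 2 + 12·4 + 4·0 + 7·5 + 5·1 = 114

23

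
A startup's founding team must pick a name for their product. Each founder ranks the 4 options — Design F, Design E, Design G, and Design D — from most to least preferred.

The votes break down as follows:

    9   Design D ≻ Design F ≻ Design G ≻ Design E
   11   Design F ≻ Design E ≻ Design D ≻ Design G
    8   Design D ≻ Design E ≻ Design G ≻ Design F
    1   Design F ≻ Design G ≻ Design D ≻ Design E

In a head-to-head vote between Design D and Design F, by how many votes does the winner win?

5

Ballots ranking Design D above Design F: 9+8 = 17.
Ballots ranking Design F above Design D: 11+1 = 12.
Design D wins 17–12, a margin of 5.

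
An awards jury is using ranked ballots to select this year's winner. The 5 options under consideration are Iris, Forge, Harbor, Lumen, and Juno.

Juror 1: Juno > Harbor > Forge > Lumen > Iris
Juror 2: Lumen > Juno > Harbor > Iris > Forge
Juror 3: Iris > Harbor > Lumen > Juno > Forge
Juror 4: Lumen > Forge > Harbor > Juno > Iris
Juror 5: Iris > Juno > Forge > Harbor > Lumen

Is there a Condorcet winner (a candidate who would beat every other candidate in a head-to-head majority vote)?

Head-to-head results (5 voters total):
Iris vs Forge: Iris wins 3–2.
Iris vs Harbor: Harbor wins 3–2.
Iris vs Lumen: Lumen wins 3–2.
Iris vs Juno: Juno wins 3–2.
Forge vs Harbor: Harbor wins 3–2.
Forge vs Lumen: Lumen wins 3–2.
Forge vs Juno: Juno wins 4–1.
Harbor vs Lumen: Harbor wins 3–2.
Harbor vs Juno: Juno wins 3–2.
Lumen vs Juno: Lumen wins 3–2.
No candidate beats all others: Harbor beats Lumen beats Juno beats Harbor, a majority cycle.

No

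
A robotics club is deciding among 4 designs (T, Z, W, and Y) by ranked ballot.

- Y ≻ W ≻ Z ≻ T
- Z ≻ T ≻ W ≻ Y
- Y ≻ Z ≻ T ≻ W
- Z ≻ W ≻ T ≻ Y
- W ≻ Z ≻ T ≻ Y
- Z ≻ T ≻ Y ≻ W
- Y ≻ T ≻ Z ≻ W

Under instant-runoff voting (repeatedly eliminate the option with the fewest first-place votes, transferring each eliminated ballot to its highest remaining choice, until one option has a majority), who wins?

Round 1: Z 3, Y 3, W 1, T 0. T has the fewest and is eliminated.
Round 2: Z 3, Y 3, W 1. W has the fewest and is eliminated.
Round 3: Z 4, Y 3. Z has a majority.

Z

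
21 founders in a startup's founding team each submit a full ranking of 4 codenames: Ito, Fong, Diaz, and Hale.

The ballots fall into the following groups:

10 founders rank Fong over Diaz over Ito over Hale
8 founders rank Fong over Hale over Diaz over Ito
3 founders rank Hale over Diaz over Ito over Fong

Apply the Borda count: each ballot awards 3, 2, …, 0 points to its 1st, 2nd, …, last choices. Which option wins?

Borda scores:
  Ito: 10·1 + 8·0 + 3·1 = 13
  Fong: 10·3 + 8·3 + 3·0 = 54
  Diaz: 10·2 + 8·1 + 3·2 = 34
  Hale: 10·0 + 8·2 + 3·3 = 25
Fong has the highest total.

Fong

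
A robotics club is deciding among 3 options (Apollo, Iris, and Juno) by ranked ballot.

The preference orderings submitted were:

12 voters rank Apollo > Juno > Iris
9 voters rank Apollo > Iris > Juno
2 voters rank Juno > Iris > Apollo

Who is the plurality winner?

First-place vote totals:
  Apollo: 21
  Iris: 0
  Juno: 2
Apollo has the most first-place votes.

Apollo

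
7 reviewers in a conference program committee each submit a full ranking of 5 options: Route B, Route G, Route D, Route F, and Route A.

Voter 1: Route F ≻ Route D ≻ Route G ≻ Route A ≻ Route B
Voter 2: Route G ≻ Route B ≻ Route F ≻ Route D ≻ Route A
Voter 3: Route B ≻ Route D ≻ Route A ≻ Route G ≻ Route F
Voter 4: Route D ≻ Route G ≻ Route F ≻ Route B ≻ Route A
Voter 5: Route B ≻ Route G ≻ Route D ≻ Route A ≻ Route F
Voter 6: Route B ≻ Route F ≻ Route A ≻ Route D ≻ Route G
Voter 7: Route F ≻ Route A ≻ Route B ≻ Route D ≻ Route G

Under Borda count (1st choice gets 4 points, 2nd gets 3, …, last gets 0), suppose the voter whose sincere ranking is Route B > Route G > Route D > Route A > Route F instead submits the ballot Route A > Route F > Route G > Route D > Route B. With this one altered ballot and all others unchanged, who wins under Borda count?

Borda totals with the altered ballot: Route B 14, Route G 12, Route D 14, Route F 18, Route A 12.
The switch changes the winner from Route B to Route F.

Route F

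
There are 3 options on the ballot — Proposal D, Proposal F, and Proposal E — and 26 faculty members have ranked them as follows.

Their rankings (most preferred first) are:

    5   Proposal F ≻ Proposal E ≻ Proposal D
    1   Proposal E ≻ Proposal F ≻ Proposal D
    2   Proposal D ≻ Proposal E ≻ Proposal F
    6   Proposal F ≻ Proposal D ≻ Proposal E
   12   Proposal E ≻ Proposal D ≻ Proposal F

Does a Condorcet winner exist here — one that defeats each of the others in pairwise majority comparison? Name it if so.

Proposal E

Head-to-head results (26 voters total):
Proposal D vs Proposal F: Proposal D wins 14–12.
Proposal D vs Proposal E: Proposal E wins 18–8.
Proposal F vs Proposal E: Proposal E wins 15–11.
Proposal E beats each rival — Proposal D (18–8), Proposal F (15–11) — so Proposal E is the Condorcet winner.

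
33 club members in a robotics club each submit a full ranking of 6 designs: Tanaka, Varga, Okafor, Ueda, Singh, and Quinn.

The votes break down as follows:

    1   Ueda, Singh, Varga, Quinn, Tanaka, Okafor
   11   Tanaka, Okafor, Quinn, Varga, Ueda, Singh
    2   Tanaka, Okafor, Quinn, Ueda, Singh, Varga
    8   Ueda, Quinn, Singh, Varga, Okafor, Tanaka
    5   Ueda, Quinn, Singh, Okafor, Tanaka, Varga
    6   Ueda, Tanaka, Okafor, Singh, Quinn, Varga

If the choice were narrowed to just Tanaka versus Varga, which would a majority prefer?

Tanaka

Ballots ranking Tanaka above Varga: 11+2+5+6 = 24.
Ballots ranking Varga above Tanaka: 1+8 = 9.
Tanaka wins the head-to-head, 24–9.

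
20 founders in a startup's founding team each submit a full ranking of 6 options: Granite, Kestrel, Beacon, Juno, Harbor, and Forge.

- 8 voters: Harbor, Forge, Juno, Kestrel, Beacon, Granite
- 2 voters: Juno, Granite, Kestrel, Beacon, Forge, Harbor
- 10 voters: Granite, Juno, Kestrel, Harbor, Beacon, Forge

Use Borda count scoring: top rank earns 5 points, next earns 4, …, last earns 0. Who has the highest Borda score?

Juno

Borda scores:
  Granite: 8·0 + 2·4 + 10·5 = 58
  Kestrel: 8·2 + 2·3 + 10·3 = 52
  Beacon: 8·1 + 2·2 + 10·1 = 22
  Juno: 8·3 + 2·5 + 10·4 = 74
  Harbor: 8·5 + 2·0 + 10·2 = 60
  Forge: 8·4 + 2·1 + 10·0 = 34
Juno has the highest total.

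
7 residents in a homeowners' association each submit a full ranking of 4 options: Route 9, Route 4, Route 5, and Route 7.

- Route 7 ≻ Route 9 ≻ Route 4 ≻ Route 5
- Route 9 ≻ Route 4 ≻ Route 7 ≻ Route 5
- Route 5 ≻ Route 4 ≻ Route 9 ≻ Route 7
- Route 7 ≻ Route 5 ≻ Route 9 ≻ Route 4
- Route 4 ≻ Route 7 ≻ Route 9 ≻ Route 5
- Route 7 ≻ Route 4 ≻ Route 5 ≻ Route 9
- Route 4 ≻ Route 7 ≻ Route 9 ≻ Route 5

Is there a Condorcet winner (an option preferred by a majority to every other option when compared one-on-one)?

Yes

Head-to-head results (7 voters total):
Route 9 vs Route 4: Route 4 wins 4–3.
Route 9 vs Route 5: Route 9 wins 4–3.
Route 9 vs Route 7: Route 7 wins 5–2.
Route 4 vs Route 5: Route 4 wins 5–2.
Route 4 vs Route 7: Route 4 wins 4–3.
Route 5 vs Route 7: Route 7 wins 6–1.
Route 4 beats each rival — Route 9 (4–3), Route 5 (5–2), Route 7 (4–3) — so Route 4 is the Condorcet winner.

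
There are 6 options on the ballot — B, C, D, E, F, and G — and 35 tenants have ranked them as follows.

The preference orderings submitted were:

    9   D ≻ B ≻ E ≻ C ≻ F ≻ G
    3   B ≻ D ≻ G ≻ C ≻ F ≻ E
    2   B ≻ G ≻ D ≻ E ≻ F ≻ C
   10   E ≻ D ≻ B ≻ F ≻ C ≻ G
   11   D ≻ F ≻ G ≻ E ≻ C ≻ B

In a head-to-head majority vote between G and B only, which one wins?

B

Ballots ranking G above B: 11.
Ballots ranking B above G: 9+3+2+10 = 24.
B wins the head-to-head, 24–11.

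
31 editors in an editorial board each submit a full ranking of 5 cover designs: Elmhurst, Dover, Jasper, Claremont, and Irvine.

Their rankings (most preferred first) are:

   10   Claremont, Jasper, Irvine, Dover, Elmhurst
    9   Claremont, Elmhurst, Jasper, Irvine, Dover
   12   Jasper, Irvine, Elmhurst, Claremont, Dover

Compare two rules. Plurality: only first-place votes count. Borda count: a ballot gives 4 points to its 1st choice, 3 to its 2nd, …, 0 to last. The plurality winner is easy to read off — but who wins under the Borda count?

Plurality first-place counts: Elmhurst 0, Dover 0, Jasper 12, Claremont 19, Irvine 0 → Claremont.
Borda totals: Elmhurst 51, Dover 10, Jasper 96, Claremont 88, Irvine 65 → Jasper.

Jasper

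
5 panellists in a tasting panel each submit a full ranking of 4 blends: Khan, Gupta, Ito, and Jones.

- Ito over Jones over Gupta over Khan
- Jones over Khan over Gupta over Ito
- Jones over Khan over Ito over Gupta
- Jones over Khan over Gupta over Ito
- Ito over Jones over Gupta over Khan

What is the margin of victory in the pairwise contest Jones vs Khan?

5

Ballots ranking Jones above Khan: 5.
Ballots ranking Khan above Jones: 0.
Jones wins 5–0, a margin of 5.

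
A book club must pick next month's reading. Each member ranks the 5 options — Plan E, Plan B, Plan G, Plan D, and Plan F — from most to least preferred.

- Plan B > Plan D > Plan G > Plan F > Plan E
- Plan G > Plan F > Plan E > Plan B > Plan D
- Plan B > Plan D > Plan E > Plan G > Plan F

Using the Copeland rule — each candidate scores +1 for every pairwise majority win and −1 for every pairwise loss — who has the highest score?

Pairwise results:
  Plan E vs Plan B: Plan B wins 2–1.
  Plan E vs Plan G: Plan G wins 2–1.
  Plan E vs Plan D: Plan D wins 2–1.
  Plan E vs Plan F: Plan F wins 2–1.
  Plan B vs Plan G: Plan B wins 2–1.
  Plan B vs Plan D: Plan B wins 3–0.
  Plan B vs Plan F: Plan B wins 2–1.
  Plan G vs Plan D: Plan D wins 2–1.
  Plan G vs Plan F: Plan G wins 3–0.
  Plan D vs Plan F: Plan D wins 2–1.
Copeland scores (wins − losses):
  Plan E: 0 − 4 = -4
  Plan B: 4 − 0 = 4
  Plan G: 2 − 2 = 0
  Plan D: 3 − 1 = 2
  Plan F: 1 − 3 = -2
Plan B has the best Copeland score.

Plan B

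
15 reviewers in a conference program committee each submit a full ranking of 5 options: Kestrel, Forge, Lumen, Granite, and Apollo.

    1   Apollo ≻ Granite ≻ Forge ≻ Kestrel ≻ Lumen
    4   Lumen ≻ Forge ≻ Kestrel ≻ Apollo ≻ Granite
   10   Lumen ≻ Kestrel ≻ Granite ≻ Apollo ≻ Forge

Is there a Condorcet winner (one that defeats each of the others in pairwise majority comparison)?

Yes

Head-to-head results (15 voters total):
Kestrel vs Forge: Kestrel wins 10–5.
Kestrel vs Lumen: Lumen wins 14–1.
Kestrel vs Granite: Kestrel wins 14–1.
Kestrel vs Apollo: Kestrel wins 14–1.
Forge vs Lumen: Lumen wins 14–1.
Forge vs Granite: Granite wins 11–4.
Forge vs Apollo: Apollo wins 11–4.
Lumen vs Granite: Lumen wins 14–1.
Lumen vs Apollo: Lumen wins 14–1.
Granite vs Apollo: Granite wins 10–5.
Lumen beats each rival — Kestrel (14–1), Forge (14–1), Granite (14–1), Apollo (14–1) — so Lumen is the Condorcet winner.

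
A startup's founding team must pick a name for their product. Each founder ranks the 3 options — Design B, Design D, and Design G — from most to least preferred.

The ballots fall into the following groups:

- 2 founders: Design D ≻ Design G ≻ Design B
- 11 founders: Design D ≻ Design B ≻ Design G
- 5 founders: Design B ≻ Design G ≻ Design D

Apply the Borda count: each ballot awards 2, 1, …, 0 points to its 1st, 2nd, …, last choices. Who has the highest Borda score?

Borda scores:
  Design B: 2·0 + 11·1 + 5·2 = 21
  Design D: 2·2 + 11·2 + 5·0 = 26
  Design G: 2·1 + 11·0 + 5·1 = 7
Design D has the highest total.

Design D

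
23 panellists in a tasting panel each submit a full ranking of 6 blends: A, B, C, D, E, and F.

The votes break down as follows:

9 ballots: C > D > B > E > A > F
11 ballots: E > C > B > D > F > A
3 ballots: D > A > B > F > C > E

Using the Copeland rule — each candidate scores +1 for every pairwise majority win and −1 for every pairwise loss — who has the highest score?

Pairwise results:
  A vs B: B wins 20–3.
  A vs C: C wins 20–3.
  A vs D: D wins 23–0.
  A vs E: E wins 20–3.
  A vs F: A wins 12–11.
  B vs C: C wins 20–3.
  B vs D: D wins 12–11.
  B vs E: B wins 12–11.
  B vs F: B wins 23–0.
  C vs D: C wins 20–3.
  C vs E: C wins 12–11.
  C vs F: C wins 20–3.
  D vs E: D wins 12–11.
  D vs F: D wins 23–0.
  E vs F: E wins 20–3.
Copeland scores (wins − losses):
  A: 1 − 4 = -3
  B: 3 − 2 = 1
  C: 5 − 0 = 5
  D: 4 − 1 = 3
  E: 2 − 3 = -1
  F: 0 − 5 = -5
C has the best Copeland score.

C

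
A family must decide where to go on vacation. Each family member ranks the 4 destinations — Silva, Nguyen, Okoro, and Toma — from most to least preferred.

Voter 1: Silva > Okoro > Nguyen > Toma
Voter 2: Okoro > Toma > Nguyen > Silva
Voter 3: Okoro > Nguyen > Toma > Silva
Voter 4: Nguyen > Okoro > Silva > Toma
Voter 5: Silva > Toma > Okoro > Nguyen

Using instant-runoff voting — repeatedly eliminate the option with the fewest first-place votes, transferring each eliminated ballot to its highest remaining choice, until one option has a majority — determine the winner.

Okoro

Round 1: Silva 2, Okoro 2, Nguyen 1, Toma 0. Toma has the fewest and is eliminated.
Round 2: Silva 2, Okoro 2, Nguyen 1. Nguyen has the fewest and is eliminated.
Round 3: Okoro 3, Silva 2. Okoro has a majority.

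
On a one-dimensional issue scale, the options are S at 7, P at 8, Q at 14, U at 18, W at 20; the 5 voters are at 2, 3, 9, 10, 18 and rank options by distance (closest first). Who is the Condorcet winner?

P

With single-peaked preferences on a line, the Condorcet winner is the candidate closest to the median voter.
The median voter (position 9) is closest to P at 8.
Check: P vs S — voters closer to P: 3 of 5.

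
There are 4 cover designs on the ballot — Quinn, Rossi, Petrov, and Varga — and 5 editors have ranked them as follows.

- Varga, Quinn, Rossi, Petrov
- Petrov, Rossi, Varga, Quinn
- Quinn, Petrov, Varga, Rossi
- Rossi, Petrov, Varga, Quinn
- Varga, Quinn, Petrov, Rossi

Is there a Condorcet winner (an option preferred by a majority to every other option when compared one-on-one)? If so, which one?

Head-to-head results (5 voters total):
Quinn vs Rossi: Quinn wins 3–2.
Quinn vs Petrov: Quinn wins 3–2.
Quinn vs Varga: Varga wins 4–1.
Rossi vs Petrov: Petrov wins 3–2.
Rossi vs Varga: Varga wins 3–2.
Petrov vs Varga: Petrov wins 3–2.
No candidate beats all others: Quinn beats Petrov beats Varga beats Quinn, a majority cycle.

There is no Condorcet winner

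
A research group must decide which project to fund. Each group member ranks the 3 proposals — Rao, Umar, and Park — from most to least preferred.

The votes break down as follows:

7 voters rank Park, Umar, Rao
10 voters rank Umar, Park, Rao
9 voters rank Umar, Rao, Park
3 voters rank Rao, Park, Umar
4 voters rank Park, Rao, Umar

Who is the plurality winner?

First-place vote totals:
  Rao: 3
  Umar: 19
  Park: 11
Umar has the most first-place votes.

Umar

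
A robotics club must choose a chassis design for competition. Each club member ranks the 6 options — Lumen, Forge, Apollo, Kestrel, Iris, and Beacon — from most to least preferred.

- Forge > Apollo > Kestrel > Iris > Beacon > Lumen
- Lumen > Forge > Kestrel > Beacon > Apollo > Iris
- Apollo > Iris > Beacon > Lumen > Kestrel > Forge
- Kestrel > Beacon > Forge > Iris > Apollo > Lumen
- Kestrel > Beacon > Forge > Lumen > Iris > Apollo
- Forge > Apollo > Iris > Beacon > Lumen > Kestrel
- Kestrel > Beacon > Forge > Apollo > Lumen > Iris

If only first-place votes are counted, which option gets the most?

First-place vote totals:
  Lumen: 1
  Forge: 2
  Apollo: 1
  Kestrel: 3
  Iris: 0
  Beacon: 0
Kestrel has the most first-place votes.

Kestrel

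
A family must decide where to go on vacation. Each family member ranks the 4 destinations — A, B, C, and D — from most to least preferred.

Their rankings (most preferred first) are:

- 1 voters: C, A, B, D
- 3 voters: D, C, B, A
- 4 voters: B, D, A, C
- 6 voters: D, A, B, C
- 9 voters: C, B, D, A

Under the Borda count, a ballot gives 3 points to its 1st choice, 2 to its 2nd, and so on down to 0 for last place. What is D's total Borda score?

Borda scores:
  A: 2 + 3·0 + 4·1 + 6·2 + 9·0 = 18
  B: 1 + 3·1 + 4·3 + 6·1 + 9·2 = 40
  C: 3 + 3·2 + 4·0 + 6·0 + 9·3 = 36
  D: 0 + 3·3 + 4·2 + 6·3 + 9·1 = 44

44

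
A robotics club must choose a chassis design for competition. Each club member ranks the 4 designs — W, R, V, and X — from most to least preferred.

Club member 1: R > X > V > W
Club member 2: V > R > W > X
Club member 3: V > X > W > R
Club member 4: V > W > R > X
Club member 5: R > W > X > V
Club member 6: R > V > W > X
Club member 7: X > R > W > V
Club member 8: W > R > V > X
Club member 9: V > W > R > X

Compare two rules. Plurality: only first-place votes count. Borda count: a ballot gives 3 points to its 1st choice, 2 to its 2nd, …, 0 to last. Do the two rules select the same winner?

No

Plurality first-place counts: W 1, R 3, V 4, X 1 → V.
Borda totals: W 13, R 17, V 16, X 8 → R.
The two rules disagree: plurality picks V, Borda picks R.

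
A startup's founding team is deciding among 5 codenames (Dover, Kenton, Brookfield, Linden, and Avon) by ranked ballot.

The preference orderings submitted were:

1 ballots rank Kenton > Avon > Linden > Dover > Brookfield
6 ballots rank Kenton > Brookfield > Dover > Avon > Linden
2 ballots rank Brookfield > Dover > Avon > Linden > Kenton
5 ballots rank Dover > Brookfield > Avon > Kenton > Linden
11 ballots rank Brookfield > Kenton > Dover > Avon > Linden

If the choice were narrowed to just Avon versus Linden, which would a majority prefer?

Ballots ranking Avon above Linden: 1+6+2+5+11 = 25.
Ballots ranking Linden above Avon: 0.
Avon wins the head-to-head, 25–0.

Avon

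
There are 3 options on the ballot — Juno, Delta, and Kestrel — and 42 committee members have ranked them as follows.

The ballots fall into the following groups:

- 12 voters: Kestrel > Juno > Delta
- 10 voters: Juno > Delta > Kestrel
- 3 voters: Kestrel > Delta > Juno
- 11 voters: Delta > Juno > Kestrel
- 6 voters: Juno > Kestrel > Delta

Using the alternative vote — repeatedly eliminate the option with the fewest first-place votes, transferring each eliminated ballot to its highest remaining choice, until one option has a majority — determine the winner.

Round 1: Juno 16, Kestrel 15, Delta 11. Delta has the fewest and is eliminated.
Round 2: Juno 27, Kestrel 15. Juno has a majority.

Juno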